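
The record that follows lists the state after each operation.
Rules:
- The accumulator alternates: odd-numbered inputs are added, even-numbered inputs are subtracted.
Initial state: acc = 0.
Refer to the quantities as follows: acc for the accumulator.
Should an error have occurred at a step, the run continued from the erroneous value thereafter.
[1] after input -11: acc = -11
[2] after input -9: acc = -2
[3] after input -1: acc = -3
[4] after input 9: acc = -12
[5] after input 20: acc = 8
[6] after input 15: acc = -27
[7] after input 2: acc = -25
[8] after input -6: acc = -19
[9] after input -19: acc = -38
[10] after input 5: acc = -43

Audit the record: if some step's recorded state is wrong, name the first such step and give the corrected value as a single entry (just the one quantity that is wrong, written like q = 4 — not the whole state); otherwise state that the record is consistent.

Recomputing the run from the initial state:
step 1: acc = -11
step 2: acc = -2
step 3: acc = -3
step 4: acc = -12
step 5: acc = 8
step 6: acc = -7
step 7: acc = -5
step 8: acc = 1
step 9: acc = -18
step 10: acc = -23
The first disagreement with the record is at step 6, where the value should be acc = -7.

step 6, acc = -7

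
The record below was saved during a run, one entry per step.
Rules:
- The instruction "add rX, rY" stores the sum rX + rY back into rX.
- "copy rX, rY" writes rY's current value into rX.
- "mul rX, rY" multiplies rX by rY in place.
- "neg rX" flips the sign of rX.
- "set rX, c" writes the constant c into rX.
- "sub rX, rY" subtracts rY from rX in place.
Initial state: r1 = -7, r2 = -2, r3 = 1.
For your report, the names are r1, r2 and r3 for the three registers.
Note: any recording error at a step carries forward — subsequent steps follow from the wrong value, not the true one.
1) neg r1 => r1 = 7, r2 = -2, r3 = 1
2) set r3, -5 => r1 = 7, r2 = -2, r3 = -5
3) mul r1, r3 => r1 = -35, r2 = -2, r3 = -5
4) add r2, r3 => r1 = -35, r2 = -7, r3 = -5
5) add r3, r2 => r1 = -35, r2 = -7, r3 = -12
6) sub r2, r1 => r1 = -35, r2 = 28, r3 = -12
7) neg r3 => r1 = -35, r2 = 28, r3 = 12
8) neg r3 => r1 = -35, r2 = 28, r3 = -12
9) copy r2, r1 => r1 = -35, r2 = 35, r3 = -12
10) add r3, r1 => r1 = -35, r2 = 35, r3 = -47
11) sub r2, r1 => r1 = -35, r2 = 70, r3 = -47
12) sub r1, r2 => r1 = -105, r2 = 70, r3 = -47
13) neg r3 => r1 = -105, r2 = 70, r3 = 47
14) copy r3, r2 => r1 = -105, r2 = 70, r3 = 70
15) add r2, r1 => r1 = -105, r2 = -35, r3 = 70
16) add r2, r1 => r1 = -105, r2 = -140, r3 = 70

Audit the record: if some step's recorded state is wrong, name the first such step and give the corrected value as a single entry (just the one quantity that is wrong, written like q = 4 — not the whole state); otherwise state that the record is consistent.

1. r1 = -(-7) = 7 (no discrepancy)
2. r3 = -5 (checks out)
3. r1 = 7 * -5 = -35 (matches)
4. r2 = -2 + -5 = -7 (confirmed correct)
5. r3 = -5 + -7 = -12 (same as recorded)
6. r2 = -7 - -35 = 28 (agrees with the record)
7. r3 = -(-12) = 12 (matches)
8. r3 = -(12) = -12 (confirmed correct)
9. r2 = -35 (a discrepancy with the record)
So the first discrepancy is step 9, where the right value is r2 = -35.

step 9, r2 = -35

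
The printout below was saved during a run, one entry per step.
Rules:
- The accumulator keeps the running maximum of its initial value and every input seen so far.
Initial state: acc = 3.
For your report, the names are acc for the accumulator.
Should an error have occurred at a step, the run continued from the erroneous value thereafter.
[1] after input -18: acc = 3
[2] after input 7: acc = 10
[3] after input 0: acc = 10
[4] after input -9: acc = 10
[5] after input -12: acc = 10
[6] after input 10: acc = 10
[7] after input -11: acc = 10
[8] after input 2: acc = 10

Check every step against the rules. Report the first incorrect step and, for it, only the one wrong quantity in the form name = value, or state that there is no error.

step 2, acc = 7

step 1: acc = max(3, -18) = 3 -> verified
step 2: acc = max(3, 7) = 7 -> the printout disagrees here
The earliest wrong entry is at step 2: it should read acc = 7.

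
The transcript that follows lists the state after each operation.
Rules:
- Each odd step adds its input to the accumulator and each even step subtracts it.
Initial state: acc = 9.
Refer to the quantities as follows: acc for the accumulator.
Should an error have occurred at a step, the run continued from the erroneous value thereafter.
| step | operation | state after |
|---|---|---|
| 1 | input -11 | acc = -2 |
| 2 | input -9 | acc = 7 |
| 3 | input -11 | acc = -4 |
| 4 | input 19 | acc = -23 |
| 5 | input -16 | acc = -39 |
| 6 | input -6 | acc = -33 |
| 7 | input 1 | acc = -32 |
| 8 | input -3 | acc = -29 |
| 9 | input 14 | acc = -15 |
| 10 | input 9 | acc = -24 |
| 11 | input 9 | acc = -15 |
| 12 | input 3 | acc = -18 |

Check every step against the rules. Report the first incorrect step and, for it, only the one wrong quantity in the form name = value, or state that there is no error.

Step 1: acc = 9 + -11 = -2 — checks out.
Step 2: acc = -2 - -9 = 7 — consistent with the transcript.
Step 3: acc = 7 + -11 = -4 — agrees with the transcript.
Step 4: acc = -4 - 19 = -23 — verified.
Step 5: acc = -23 + -16 = -39 — exactly as logged.
Step 6: acc = -39 - -6 = -33 — confirmed correct.
Step 7: acc = -33 + 1 = -32 — same as recorded.
Step 8: acc = -32 - -3 = -29 — exactly as logged.
Step 9: acc = -29 + 14 = -15 — checks out.
Step 10: acc = -15 - 9 = -24 — matches.
Step 11: acc = -24 + 9 = -15 — confirmed correct.
Step 12: acc = -15 - 3 = -18 — consistent with the transcript.
The recomputation confirms every line.

no error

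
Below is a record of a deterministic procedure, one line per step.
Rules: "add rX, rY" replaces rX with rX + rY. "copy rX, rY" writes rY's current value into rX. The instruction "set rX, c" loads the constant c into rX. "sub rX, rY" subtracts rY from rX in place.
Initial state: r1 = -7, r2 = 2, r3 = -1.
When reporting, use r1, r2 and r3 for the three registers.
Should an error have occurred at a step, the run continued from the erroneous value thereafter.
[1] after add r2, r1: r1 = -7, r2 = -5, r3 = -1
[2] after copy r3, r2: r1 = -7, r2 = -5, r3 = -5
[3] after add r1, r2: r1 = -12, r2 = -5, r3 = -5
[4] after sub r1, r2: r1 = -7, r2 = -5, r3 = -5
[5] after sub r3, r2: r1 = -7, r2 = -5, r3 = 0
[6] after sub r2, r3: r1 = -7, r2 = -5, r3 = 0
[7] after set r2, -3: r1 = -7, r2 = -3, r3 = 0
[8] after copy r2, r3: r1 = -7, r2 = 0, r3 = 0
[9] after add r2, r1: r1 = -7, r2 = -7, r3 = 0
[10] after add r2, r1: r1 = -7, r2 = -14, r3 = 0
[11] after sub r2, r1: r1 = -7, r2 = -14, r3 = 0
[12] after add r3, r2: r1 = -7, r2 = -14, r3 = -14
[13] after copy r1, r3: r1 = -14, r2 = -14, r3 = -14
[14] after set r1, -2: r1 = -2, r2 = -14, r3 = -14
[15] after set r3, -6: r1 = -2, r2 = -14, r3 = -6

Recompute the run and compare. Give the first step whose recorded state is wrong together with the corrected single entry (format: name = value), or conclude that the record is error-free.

Step 1: r2 = 2 + -7 = -5 — in agreement.
Step 2: r3 = -5 — in agreement.
Step 3: r1 = -7 + -5 = -12 — checks out.
Step 4: r1 = -12 - -5 = -7 — checks out.
Step 5: r3 = -5 - -5 = 0 — matches.
Step 6: r2 = -5 - 0 = -5 — exactly as logged.
Step 7: r2 = -3 — confirmed correct.
Step 8: r2 = 0 — verified.
Step 9: r2 = 0 + -7 = -7 — agrees with the record.
Step 10: r2 = -7 + -7 = -14 — consistent with the record.
Step 11: r2 = -14 - -7 = -7 — a discrepancy with the record.
Conclusion: step 11 carries the first error; the entry should be r2 = -7.

step 11, r2 = -7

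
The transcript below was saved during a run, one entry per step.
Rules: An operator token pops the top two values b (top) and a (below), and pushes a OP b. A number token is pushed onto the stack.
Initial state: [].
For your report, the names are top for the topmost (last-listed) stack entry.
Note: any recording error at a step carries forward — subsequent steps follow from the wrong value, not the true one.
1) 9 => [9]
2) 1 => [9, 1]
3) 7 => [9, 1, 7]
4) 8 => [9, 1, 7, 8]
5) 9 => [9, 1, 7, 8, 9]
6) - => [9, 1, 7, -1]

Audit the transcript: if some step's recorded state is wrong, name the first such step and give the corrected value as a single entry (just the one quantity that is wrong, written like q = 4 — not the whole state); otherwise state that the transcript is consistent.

Recomputing the run from the initial state:
step 1: [9]
step 2: [9, 1]
step 3: [9, 1, 7]
step 4: [9, 1, 7, 8]
step 5: [9, 1, 7, 8, 9]
step 6: [9, 1, 7, -1]
This matches the transcript at every step.

no error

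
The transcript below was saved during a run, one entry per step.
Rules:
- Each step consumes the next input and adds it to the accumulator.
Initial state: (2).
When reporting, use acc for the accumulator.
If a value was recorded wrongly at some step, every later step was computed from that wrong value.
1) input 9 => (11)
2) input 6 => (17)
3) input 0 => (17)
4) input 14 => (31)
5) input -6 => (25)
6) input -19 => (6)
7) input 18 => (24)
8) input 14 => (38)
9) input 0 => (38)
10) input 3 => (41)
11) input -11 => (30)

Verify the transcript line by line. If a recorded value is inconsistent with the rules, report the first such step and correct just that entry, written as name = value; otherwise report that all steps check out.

no error

Recomputing the run from the initial state:
step 1: acc = 11
step 2: acc = 17
step 3: acc = 17
step 4: acc = 31
step 5: acc = 25
step 6: acc = 6
step 7: acc = 24
step 8: acc = 38
step 9: acc = 38
step 10: acc = 41
step 11: acc = 30
This matches the transcript at every step.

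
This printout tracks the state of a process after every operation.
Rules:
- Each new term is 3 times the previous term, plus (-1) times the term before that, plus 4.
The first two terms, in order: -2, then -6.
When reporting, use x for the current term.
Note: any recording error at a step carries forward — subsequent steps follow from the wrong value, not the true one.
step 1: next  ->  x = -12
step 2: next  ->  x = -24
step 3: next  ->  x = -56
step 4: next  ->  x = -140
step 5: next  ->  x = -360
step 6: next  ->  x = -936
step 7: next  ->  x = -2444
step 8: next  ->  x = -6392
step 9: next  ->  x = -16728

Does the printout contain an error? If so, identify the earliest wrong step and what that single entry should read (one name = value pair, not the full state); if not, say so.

Step 1: x = 3*(-6) + (-1)*(-2) + (4) = -12 — matches.
Step 2: x = 3*(-12) + (-1)*(-6) + (4) = -26 — the recorded entry deviates here.
That makes step 2 the first incorrect line — x = -26 is what it should show.

step 2, x = -26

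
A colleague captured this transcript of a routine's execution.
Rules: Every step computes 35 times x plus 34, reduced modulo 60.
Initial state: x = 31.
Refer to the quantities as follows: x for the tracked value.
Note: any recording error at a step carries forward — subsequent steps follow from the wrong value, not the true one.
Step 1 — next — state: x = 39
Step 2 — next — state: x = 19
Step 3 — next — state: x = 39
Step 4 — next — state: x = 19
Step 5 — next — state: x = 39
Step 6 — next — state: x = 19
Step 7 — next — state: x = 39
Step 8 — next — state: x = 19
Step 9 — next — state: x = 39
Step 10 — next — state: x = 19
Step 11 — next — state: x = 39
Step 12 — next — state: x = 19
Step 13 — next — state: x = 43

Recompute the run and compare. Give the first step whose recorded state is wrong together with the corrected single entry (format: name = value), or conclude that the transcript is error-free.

step 13, x = 39

Recomputing the run from the initial state:
step 1: x = 39
step 2: x = 19
step 3: x = 39
step 4: x = 19
step 5: x = 39
step 6: x = 19
step 7: x = 39
step 8: x = 19
step 9: x = 39
step 10: x = 19
step 11: x = 39
step 12: x = 19
step 13: x = 39
The first disagreement with the transcript is at step 13, where the value should be x = 39.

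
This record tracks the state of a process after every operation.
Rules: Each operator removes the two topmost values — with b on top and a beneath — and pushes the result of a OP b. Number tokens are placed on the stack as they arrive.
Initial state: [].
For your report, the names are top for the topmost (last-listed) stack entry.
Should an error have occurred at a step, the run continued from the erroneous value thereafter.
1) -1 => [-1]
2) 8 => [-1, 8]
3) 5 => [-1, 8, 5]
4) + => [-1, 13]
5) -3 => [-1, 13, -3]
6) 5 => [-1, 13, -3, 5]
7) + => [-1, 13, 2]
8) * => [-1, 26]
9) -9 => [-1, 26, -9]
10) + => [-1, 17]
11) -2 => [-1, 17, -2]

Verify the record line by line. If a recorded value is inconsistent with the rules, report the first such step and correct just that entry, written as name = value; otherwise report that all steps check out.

step 1: push -1: top = -1 -> no discrepancy
step 2: push 8: top = 8 -> same as recorded
step 3: push 5: top = 5 -> checks out
step 4: 8 + 5 = 13 -> in agreement
step 5: push -3: top = -3 -> checks out
step 6: push 5: top = 5 -> consistent with the record
step 7: -3 + 5 = 2 -> no discrepancy
step 8: 13 * 2 = 26 -> consistent with the record
step 9: push -9: top = -9 -> verified
step 10: 26 + -9 = 17 -> verified
step 11: push -2: top = -2 -> confirmed correct
The recomputation confirms every line.

no error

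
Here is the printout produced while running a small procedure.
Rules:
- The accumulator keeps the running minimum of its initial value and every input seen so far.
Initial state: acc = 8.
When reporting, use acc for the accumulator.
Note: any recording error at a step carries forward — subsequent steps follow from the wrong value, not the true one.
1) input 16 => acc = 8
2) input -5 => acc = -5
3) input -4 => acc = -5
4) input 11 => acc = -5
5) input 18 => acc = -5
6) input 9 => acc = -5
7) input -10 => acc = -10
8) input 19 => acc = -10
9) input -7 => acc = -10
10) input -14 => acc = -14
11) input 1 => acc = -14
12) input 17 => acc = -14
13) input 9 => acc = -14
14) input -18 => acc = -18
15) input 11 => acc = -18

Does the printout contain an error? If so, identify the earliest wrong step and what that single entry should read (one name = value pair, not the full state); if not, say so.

no error

Step 1: acc = min(8, 16) = 8 — same as recorded.
Step 2: acc = min(8, -5) = -5 — checks out.
Step 3: acc = min(-5, -4) = -5 — exactly as logged.
Step 4: acc = min(-5, 11) = -5 — exactly as logged.
Step 5: acc = min(-5, 18) = -5 — checks out.
Step 6: acc = min(-5, 9) = -5 — matches.
Step 7: acc = min(-5, -10) = -10 — matches.
Step 8: acc = min(-10, 19) = -10 — exactly as logged.
Step 9: acc = min(-10, -7) = -10 — same as recorded.
Step 10: acc = min(-10, -14) = -14 — verified.
Step 11: acc = min(-14, 1) = -14 — consistent with the printout.
Step 12: acc = min(-14, 17) = -14 — agrees with the printout.
Step 13: acc = min(-14, 9) = -14 — confirmed correct.
Step 14: acc = min(-14, -18) = -18 — no discrepancy.
Step 15: acc = min(-18, 11) = -18 — in agreement.
Every step is consistent.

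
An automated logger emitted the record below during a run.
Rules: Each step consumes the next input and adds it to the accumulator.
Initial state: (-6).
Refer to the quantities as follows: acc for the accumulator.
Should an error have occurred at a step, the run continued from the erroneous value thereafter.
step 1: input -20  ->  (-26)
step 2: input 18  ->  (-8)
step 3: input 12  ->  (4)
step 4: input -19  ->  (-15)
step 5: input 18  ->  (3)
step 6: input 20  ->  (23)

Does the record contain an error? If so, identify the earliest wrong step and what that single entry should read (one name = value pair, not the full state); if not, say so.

no error

1. acc = -6 + -20 = -26 (verified)
2. acc = -26 + 18 = -8 (matches)
3. acc = -8 + 12 = 4 (agrees with the record)
4. acc = 4 + -19 = -15 (same as recorded)
5. acc = -15 + 18 = 3 (same as recorded)
6. acc = 3 + 20 = 23 (matches)
The recomputation confirms every line.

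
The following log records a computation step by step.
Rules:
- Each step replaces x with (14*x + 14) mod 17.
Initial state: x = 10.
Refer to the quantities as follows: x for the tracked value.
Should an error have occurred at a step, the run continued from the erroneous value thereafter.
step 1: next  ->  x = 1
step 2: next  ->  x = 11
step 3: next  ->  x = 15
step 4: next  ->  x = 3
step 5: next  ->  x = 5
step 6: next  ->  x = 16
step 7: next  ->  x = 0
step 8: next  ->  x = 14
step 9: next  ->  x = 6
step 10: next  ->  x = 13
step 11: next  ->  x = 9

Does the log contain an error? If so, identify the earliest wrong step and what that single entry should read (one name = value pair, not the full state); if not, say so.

step 1: x = (14*10 + 14) mod 17 = 1 -> checks out
step 2: x = (14*1 + 14) mod 17 = 11 -> no discrepancy
step 3: x = (14*11 + 14) mod 17 = 15 -> same as recorded
step 4: x = (14*15 + 14) mod 17 = 3 -> consistent with the log
step 5: x = (14*3 + 14) mod 17 = 5 -> confirmed correct
step 6: x = (14*5 + 14) mod 17 = 16 -> in agreement
step 7: x = (14*16 + 14) mod 17 = 0 -> verified
step 8: x = (14*0 + 14) mod 17 = 14 -> same as recorded
step 9: x = (14*14 + 14) mod 17 = 6 -> checks out
step 10: x = (14*6 + 14) mod 17 = 13 -> verified
step 11: x = (14*13 + 14) mod 17 = 9 -> confirmed correct
All entries verified; no error found.

no error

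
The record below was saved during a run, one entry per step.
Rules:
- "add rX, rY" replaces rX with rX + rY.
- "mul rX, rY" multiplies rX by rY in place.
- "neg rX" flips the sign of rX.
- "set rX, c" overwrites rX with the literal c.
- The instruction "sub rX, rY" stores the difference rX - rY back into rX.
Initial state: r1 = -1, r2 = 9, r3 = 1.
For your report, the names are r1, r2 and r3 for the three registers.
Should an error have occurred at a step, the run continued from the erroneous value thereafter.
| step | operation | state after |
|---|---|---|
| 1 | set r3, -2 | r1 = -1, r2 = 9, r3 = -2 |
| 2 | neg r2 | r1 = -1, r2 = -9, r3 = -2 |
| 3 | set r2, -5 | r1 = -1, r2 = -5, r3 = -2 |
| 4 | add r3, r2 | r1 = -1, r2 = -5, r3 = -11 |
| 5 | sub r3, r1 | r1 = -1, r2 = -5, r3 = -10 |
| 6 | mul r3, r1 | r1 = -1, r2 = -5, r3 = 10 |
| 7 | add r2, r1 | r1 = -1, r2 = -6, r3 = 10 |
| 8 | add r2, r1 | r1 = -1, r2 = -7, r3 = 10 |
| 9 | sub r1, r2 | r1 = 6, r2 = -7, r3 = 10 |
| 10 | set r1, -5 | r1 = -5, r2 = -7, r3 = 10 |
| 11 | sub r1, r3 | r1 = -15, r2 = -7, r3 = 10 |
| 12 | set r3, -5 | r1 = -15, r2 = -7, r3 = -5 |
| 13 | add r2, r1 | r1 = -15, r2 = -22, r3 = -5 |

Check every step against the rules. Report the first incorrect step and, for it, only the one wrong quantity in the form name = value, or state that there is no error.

step 4, r3 = -7

Recomputing the run from the initial state:
step 1: r1 = -1, r2 = 9, r3 = -2
step 2: r1 = -1, r2 = -9, r3 = -2
step 3: r1 = -1, r2 = -5, r3 = -2
step 4: r1 = -1, r2 = -5, r3 = -7
step 5: r1 = -1, r2 = -5, r3 = -6
step 6: r1 = -1, r2 = -5, r3 = 6
step 7: r1 = -1, r2 = -6, r3 = 6
step 8: r1 = -1, r2 = -7, r3 = 6
step 9: r1 = 6, r2 = -7, r3 = 6
step 10: r1 = -5, r2 = -7, r3 = 6
step 11: r1 = -11, r2 = -7, r3 = 6
step 12: r1 = -11, r2 = -7, r3 = -5
step 13: r1 = -11, r2 = -18, r3 = -5
The first disagreement with the record is at step 4, where the value should be r3 = -7.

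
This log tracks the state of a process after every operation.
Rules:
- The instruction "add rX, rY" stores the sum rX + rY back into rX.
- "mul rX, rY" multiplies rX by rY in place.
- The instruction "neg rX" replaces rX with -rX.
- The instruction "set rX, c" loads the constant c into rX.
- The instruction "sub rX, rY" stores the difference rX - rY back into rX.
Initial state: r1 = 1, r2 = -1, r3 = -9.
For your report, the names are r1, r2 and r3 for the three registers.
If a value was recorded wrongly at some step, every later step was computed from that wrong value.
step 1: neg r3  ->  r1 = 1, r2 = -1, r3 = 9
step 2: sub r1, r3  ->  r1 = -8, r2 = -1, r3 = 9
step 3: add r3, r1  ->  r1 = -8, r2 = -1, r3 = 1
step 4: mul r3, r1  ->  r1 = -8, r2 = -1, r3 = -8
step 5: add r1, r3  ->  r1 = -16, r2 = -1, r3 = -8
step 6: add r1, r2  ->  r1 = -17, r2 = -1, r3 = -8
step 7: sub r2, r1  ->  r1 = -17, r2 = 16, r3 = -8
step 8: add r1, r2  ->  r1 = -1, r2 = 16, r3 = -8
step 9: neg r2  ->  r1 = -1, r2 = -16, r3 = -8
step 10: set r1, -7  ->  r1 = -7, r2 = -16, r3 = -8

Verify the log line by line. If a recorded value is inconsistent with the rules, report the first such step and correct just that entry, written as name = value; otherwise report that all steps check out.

Recomputing the run from the initial state:
step 1: r1 = 1, r2 = -1, r3 = 9
step 2: r1 = -8, r2 = -1, r3 = 9
step 3: r1 = -8, r2 = -1, r3 = 1
step 4: r1 = -8, r2 = -1, r3 = -8
step 5: r1 = -16, r2 = -1, r3 = -8
step 6: r1 = -17, r2 = -1, r3 = -8
step 7: r1 = -17, r2 = 16, r3 = -8
step 8: r1 = -1, r2 = 16, r3 = -8
step 9: r1 = -1, r2 = -16, r3 = -8
step 10: r1 = -7, r2 = -16, r3 = -8
This matches the log at every step.

no error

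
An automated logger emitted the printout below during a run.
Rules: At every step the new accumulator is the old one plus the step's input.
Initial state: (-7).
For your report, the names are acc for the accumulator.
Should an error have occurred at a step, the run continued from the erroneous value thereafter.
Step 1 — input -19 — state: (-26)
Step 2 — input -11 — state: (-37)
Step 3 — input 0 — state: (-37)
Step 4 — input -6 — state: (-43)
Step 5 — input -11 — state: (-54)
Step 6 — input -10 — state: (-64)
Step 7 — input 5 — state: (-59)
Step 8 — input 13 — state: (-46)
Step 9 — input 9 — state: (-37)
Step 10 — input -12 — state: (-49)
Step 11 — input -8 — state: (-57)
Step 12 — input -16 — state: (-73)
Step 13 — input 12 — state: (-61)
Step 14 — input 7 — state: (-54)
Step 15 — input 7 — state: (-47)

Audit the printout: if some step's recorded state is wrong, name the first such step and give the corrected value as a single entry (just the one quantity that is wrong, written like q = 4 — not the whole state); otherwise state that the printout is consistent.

Recomputing the run from the initial state:
step 1: acc = -26
step 2: acc = -37
step 3: acc = -37
step 4: acc = -43
step 5: acc = -54
step 6: acc = -64
step 7: acc = -59
step 8: acc = -46
step 9: acc = -37
step 10: acc = -49
step 11: acc = -57
step 12: acc = -73
step 13: acc = -61
step 14: acc = -54
step 15: acc = -47
This matches the printout at every step.

no error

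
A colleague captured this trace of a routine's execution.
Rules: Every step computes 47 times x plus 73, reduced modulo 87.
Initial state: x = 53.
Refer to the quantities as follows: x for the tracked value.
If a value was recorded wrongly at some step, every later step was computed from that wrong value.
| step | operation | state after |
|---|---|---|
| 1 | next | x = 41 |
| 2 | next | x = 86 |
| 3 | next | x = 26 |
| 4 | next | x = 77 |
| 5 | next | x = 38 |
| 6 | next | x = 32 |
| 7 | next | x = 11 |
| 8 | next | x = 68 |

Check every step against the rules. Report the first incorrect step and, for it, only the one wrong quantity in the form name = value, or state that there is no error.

no error

1. x = (47*53 + 73) mod 87 = 41 (no discrepancy)
2. x = (47*41 + 73) mod 87 = 86 (confirmed correct)
3. x = (47*86 + 73) mod 87 = 26 (consistent with the trace)
4. x = (47*26 + 73) mod 87 = 77 (verified)
5. x = (47*77 + 73) mod 87 = 38 (in agreement)
6. x = (47*38 + 73) mod 87 = 32 (in agreement)
7. x = (47*32 + 73) mod 87 = 11 (no discrepancy)
8. x = (47*11 + 73) mod 87 = 68 (same as recorded)
All steps check out; nothing to correct.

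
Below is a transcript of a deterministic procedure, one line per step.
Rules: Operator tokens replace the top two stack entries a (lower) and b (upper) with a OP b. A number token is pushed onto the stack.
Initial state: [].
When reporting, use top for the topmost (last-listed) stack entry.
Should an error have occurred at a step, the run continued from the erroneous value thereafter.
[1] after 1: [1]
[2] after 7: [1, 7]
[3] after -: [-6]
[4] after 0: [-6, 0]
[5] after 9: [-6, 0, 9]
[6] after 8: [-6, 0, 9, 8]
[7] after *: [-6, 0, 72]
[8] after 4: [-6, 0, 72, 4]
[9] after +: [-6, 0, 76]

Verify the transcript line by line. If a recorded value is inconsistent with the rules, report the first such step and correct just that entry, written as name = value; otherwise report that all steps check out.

no error

step 1: push 1: top = 1 -> matches
step 2: push 7: top = 7 -> checks out
step 3: 1 - 7 = -6 -> in agreement
step 4: push 0: top = 0 -> confirmed correct
step 5: push 9: top = 9 -> in agreement
step 6: push 8: top = 8 -> exactly as logged
step 7: 9 * 8 = 72 -> consistent with the transcript
step 8: push 4: top = 4 -> agrees with the transcript
step 9: 72 + 4 = 76 -> consistent with the transcript
No step deviates from the rules.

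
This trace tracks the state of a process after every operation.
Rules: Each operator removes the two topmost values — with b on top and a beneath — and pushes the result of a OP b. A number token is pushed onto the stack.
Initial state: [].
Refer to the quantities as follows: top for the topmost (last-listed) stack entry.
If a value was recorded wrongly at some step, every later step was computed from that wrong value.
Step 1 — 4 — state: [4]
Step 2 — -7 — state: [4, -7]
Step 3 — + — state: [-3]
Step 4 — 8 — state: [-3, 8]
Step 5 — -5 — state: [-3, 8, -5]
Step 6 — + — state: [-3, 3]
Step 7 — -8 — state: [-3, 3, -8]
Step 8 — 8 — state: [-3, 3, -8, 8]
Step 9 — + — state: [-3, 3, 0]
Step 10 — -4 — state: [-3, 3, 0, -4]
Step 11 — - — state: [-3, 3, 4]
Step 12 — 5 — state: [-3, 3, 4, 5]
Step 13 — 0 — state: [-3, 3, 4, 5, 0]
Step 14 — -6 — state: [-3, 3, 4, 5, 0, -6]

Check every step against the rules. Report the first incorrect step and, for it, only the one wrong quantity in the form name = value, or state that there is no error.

no error

1. push 4: top = 4 (confirmed correct)
2. push -7: top = -7 (confirmed correct)
3. 4 + -7 = -3 (consistent with the trace)
4. push 8: top = 8 (agrees with the trace)
5. push -5: top = -5 (verified)
6. 8 + -5 = 3 (consistent with the trace)
7. push -8: top = -8 (exactly as logged)
8. push 8: top = 8 (verified)
9. -8 + 8 = 0 (matches)
10. push -4: top = -4 (exactly as logged)
11. 0 - -4 = 4 (agrees with the trace)
12. push 5: top = 5 (no discrepancy)
13. push 0: top = 0 (consistent with the trace)
14. push -6: top = -6 (verified)
Nothing is out of place; the run is error-free.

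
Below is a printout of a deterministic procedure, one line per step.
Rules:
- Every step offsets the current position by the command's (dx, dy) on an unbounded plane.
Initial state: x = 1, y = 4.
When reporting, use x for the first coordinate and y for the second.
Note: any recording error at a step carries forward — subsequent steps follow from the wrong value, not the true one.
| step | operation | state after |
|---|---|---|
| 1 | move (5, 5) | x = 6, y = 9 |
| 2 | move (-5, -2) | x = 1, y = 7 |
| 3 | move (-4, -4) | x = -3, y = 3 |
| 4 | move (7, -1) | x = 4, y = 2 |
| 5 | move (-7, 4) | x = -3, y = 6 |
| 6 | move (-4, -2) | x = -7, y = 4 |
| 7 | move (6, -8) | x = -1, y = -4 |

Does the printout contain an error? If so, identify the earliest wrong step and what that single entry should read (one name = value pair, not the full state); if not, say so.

no error

1. x = 1 + (5) = 6, y = 4 + (5) = 9 (in agreement)
2. x = 6 + (-5) = 1, y = 9 + (-2) = 7 (checks out)
3. x = 1 + (-4) = -3, y = 7 + (-4) = 3 (no discrepancy)
4. x = -3 + (7) = 4, y = 3 + (-1) = 2 (checks out)
5. x = 4 + (-7) = -3, y = 2 + (4) = 6 (confirmed correct)
6. x = -3 + (-4) = -7, y = 6 + (-2) = 4 (confirmed correct)
7. x = -7 + (6) = -1, y = 4 + (-8) = -4 (in agreement)
Each recorded entry agrees with the recomputation.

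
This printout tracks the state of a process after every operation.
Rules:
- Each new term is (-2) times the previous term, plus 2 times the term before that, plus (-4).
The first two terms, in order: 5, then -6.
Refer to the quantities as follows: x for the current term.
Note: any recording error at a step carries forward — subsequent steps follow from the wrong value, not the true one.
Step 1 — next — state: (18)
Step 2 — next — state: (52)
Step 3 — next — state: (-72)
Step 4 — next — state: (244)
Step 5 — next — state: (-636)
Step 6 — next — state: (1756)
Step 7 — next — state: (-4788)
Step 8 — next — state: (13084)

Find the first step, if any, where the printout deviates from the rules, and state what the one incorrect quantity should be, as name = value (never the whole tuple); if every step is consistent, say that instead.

step 1: x = -2*(-6) + (2)*(5) + (-4) = 18 -> same as recorded
step 2: x = -2*(18) + (2)*(-6) + (-4) = -52 -> the recorded entry deviates here
The earliest wrong entry is at step 2: it should read x = -52.

step 2, x = -52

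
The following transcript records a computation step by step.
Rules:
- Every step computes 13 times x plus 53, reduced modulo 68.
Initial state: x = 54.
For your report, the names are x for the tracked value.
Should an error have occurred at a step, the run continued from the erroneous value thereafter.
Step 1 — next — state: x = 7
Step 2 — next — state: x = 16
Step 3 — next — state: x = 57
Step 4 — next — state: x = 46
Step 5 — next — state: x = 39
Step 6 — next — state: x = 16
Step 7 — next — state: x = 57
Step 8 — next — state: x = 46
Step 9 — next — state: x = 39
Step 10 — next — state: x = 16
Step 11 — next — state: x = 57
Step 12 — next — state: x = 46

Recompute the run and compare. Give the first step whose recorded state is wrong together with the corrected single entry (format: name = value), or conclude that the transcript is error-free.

step 2, x = 8

Step 1: x = (13*54 + 53) mod 68 = 7 — verified.
Step 2: x = (13*7 + 53) mod 68 = 8 — not what was recorded.
That makes step 2 the first incorrect line — x = 8 is what it should show.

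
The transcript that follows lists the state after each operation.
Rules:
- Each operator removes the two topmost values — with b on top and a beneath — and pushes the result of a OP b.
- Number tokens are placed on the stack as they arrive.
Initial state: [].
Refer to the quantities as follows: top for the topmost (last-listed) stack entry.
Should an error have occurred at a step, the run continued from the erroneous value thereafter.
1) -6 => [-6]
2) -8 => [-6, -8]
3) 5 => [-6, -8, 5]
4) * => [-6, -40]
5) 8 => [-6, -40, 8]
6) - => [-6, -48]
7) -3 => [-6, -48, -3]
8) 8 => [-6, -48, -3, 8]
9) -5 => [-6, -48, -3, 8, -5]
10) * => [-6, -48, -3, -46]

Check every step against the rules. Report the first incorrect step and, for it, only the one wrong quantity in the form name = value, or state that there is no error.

Step 1: push -6: top = -6 — no discrepancy.
Step 2: push -8: top = -8 — exactly as logged.
Step 3: push 5: top = 5 — consistent with the transcript.
Step 4: -8 * 5 = -40 — exactly as logged.
Step 5: push 8: top = 8 — exactly as logged.
Step 6: -40 - 8 = -48 — consistent with the transcript.
Step 7: push -3: top = -3 — consistent with the transcript.
Step 8: push 8: top = 8 — same as recorded.
Step 9: push -5: top = -5 — in agreement.
Step 10: 8 * -5 = -40 — this is not what the transcript shows.
First incorrect step: 10; the correct value is top = -40.

step 10, top = -40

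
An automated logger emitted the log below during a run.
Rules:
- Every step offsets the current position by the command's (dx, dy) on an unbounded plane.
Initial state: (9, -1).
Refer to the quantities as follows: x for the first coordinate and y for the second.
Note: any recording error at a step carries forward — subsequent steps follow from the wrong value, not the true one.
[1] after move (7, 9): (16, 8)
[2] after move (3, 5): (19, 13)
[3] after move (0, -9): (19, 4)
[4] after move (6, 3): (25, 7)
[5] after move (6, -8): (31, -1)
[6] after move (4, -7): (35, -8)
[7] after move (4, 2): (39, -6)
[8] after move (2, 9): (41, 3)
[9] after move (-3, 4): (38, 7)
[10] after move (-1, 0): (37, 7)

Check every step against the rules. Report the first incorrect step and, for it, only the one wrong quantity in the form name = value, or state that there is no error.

1. x = 9 + (7) = 16, y = -1 + (9) = 8 (agrees with the log)
2. x = 16 + (3) = 19, y = 8 + (5) = 13 (matches)
3. x = 19 + (0) = 19, y = 13 + (-9) = 4 (agrees with the log)
4. x = 19 + (6) = 25, y = 4 + (3) = 7 (consistent with the log)
5. x = 25 + (6) = 31, y = 7 + (-8) = -1 (confirmed correct)
6. x = 31 + (4) = 35, y = -1 + (-7) = -8 (checks out)
7. x = 35 + (4) = 39, y = -8 + (2) = -6 (checks out)
8. x = 39 + (2) = 41, y = -6 + (9) = 3 (verified)
9. x = 41 + (-3) = 38, y = 3 + (4) = 7 (matches)
10. x = 38 + (-1) = 37, y = 7 + (0) = 7 (in agreement)
Nothing is out of place; the run is error-free.

no error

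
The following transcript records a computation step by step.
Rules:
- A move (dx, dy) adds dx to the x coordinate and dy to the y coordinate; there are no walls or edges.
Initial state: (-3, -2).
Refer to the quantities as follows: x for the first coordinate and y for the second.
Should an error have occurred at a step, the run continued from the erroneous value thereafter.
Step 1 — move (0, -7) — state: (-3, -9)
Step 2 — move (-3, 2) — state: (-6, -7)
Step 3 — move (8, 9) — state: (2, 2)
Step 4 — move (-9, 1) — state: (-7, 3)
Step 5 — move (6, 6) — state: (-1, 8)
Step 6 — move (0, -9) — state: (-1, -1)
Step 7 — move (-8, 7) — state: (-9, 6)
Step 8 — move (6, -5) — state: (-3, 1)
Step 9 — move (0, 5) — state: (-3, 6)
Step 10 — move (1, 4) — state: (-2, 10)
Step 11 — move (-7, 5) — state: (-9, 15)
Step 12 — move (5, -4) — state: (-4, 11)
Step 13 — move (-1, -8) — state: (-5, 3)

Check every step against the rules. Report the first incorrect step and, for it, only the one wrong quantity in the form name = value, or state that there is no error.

Step 1: x = -3 + (0) = -3, y = -2 + (-7) = -9 — matches.
Step 2: x = -3 + (-3) = -6, y = -9 + (2) = -7 — checks out.
Step 3: x = -6 + (8) = 2, y = -7 + (9) = 2 — checks out.
Step 4: x = 2 + (-9) = -7, y = 2 + (1) = 3 — consistent with the transcript.
Step 5: x = -7 + (6) = -1, y = 3 + (6) = 9 — a discrepancy with the transcript.
So the first discrepancy is step 5, where the right value is y = 9.

step 5, y = 9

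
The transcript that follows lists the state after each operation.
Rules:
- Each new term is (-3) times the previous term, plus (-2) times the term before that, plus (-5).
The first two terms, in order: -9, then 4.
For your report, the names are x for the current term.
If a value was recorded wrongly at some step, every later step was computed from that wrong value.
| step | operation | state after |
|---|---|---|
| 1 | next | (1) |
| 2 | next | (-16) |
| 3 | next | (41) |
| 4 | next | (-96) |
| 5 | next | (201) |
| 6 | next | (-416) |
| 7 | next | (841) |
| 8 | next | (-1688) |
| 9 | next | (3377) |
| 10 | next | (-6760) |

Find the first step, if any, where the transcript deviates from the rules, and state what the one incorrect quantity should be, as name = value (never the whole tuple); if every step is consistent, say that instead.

1. x = -3*(4) + (-2)*(-9) + (-5) = 1 (in agreement)
2. x = -3*(1) + (-2)*(4) + (-5) = -16 (no discrepancy)
3. x = -3*(-16) + (-2)*(1) + (-5) = 41 (exactly as logged)
4. x = -3*(41) + (-2)*(-16) + (-5) = -96 (agrees with the transcript)
5. x = -3*(-96) + (-2)*(41) + (-5) = 201 (agrees with the transcript)
6. x = -3*(201) + (-2)*(-96) + (-5) = -416 (verified)
7. x = -3*(-416) + (-2)*(201) + (-5) = 841 (checks out)
8. x = -3*(841) + (-2)*(-416) + (-5) = -1696 (the transcript disagrees here)
That makes step 8 the first incorrect line — x = -1696 is what it should show.

step 8, x = -1696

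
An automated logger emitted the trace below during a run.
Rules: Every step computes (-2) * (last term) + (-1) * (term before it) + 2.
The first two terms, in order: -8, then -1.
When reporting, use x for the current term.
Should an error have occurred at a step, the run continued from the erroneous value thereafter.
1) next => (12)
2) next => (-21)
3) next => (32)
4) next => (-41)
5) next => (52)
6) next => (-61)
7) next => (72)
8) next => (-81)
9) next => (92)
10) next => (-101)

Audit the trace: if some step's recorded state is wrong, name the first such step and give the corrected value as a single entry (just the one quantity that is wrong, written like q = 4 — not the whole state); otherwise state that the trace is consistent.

no error

Recomputing the run from the initial state:
step 1: x = 12
step 2: x = -21
step 3: x = 32
step 4: x = -41
step 5: x = 52
step 6: x = -61
step 7: x = 72
step 8: x = -81
step 9: x = 92
step 10: x = -101
This matches the trace at every step.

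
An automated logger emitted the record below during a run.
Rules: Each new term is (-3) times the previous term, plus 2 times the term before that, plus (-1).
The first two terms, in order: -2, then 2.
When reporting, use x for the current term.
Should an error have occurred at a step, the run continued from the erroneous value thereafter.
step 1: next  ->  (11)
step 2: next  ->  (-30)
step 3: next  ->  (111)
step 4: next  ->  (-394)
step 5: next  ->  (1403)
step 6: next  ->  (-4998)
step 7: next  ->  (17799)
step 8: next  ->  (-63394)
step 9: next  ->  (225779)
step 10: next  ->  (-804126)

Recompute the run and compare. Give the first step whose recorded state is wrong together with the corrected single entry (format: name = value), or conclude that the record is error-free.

step 1, x = -11

Recomputing the run from the initial state:
step 1: x = -11
step 2: x = 36
step 3: x = -131
step 4: x = 464
step 5: x = -1655
step 6: x = 5892
step 7: x = -20987
step 8: x = 74744
step 9: x = -266207
step 10: x = 948108
The first disagreement with the record is at step 1, where the value should be x = -11.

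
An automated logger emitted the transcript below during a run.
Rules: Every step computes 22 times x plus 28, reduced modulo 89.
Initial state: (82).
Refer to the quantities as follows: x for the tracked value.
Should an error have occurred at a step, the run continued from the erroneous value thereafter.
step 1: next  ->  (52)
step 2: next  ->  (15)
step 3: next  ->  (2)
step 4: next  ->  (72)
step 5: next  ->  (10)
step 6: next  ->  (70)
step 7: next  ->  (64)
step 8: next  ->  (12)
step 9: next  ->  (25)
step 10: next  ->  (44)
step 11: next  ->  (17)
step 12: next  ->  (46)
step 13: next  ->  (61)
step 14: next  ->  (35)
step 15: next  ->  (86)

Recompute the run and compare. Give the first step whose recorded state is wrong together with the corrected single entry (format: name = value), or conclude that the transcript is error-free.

1. x = (22*82 + 28) mod 89 = 52 (confirmed correct)
2. x = (22*52 + 28) mod 89 = 15 (same as recorded)
3. x = (22*15 + 28) mod 89 = 2 (agrees with the transcript)
4. x = (22*2 + 28) mod 89 = 72 (consistent with the transcript)
5. x = (22*72 + 28) mod 89 = 10 (checks out)
6. x = (22*10 + 28) mod 89 = 70 (confirmed correct)
7. x = (22*70 + 28) mod 89 = 55 (the recorded entry deviates here)
That makes step 7 the first incorrect line — x = 55 is what it should show.

step 7, x = 55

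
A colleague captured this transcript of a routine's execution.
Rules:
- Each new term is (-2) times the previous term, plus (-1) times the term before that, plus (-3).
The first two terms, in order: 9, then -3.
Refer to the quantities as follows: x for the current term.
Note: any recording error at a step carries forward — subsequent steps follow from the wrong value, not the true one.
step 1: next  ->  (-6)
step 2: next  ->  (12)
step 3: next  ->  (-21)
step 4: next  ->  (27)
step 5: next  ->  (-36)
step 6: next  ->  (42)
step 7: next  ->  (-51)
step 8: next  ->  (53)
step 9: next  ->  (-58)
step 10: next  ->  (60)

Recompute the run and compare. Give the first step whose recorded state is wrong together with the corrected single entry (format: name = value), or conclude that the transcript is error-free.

step 8, x = 57

Recomputing the run from the initial state:
step 1: x = -6
step 2: x = 12
step 3: x = -21
step 4: x = 27
step 5: x = -36
step 6: x = 42
step 7: x = -51
step 8: x = 57
step 9: x = -66
step 10: x = 72
The first disagreement with the transcript is at step 8, where the value should be x = 57.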